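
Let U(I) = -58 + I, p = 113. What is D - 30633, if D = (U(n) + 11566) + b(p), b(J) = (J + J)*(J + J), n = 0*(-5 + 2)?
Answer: 31951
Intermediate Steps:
n = 0 (n = 0*(-3) = 0)
b(J) = 4*J² (b(J) = (2*J)*(2*J) = 4*J²)
D = 62584 (D = ((-58 + 0) + 11566) + 4*113² = (-58 + 11566) + 4*12769 = 11508 + 51076 = 62584)
D - 30633 = 62584 - 30633 = 31951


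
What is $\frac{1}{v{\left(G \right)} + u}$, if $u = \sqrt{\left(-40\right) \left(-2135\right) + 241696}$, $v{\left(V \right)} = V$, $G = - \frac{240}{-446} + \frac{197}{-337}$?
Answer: $\frac{262352141}{1847331170328815} + \frac{33886036806 \sqrt{9086}}{1847331170328815} \approx 0.0017486$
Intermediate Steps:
$G = - \frac{3491}{75151}$ ($G = \left(-240\right) \left(- \frac{1}{446}\right) + 197 \left(- \frac{1}{337}\right) = \frac{120}{223} - \frac{197}{337} = - \frac{3491}{75151} \approx -0.046453$)
$u = 6 \sqrt{9086}$ ($u = \sqrt{85400 + 241696} = \sqrt{327096} = 6 \sqrt{9086} \approx 571.92$)
$\frac{1}{v{\left(G \right)} + u} = \frac{1}{- \frac{3491}{75151} + 6 \sqrt{9086}}$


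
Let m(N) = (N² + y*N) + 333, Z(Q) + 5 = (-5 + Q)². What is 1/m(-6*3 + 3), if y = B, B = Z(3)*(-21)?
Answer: 1/243 ≈ 0.0041152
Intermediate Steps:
Z(Q) = -5 + (-5 + Q)²
B = 21 (B = (-5 + (-5 + 3)²)*(-21) = (-5 + (-2)²)*(-21) = (-5 + 4)*(-21) = -1*(-21) = 21)
y = 21
m(N) = 333 + N² + 21*N (m(N) = (N² + 21*N) + 333 = 333 + N² + 21*N)
1/m(-6*3 + 3) = 1/(333 + (-6*3 + 3)² + 21*(-6*3 + 3)) = 1/(333 + (-18 + 3)² + 21*(-18 + 3)) = 1/(333 + (-15)² + 21*(-15)) = 1/(333 + 225 - 315) = 1/243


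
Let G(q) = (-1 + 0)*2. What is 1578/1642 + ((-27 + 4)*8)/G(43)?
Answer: 76321/821 ≈ 92.961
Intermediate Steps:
G(q) = -2 (G(q) = -1*2 = -2)
1578/1642 + ((-27 + 4)*8)/G(43) = 1578/1642 + ((-27 + 4)*8)/(-2) = 1578*(1/1642) - 23*8*(-1/2) = 789/821 - 184*(-1/2) = 789/821 + 92 = 76321/821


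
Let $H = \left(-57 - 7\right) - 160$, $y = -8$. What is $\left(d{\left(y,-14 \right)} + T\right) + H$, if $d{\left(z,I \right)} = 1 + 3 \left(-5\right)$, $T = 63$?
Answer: $-175$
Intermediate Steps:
$H = -224$ ($H = -64 - 160 = -224$)
$d{\left(z,I \right)} = -14$ ($d{\left(z,I \right)} = 1 - 15 = -14$)
$\left(d{\left(y,-14 \right)} + T\right) + H = \left(-14 + 63\right) - 224 = 49 - 224 = -175$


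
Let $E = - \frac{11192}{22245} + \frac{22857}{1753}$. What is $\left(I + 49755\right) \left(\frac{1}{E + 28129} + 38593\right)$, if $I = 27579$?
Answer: $\frac{1637612472527587536069}{548696415977} \approx 2.9846 \cdot 10^{9}$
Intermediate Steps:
$E = \frac{488834389}{38995485}$ ($E = \left(-11192\right) \frac{1}{22245} + 22857 \cdot \frac{1}{1753} = - \frac{11192}{22245} + \frac{22857}{1753} = \frac{488834389}{38995485} \approx 12.536$)
$\left(I + 49755\right) \left(\frac{1}{E + 28129} + 38593\right) = \left(27579 + 49755\right) \left(\frac{1}{\frac{488834389}{38995485} + 28129} + 38593\right) = 77334 \left(\frac{1}{\frac{1097392831954}{38995485}} + 38593\right) = 77334 \left(\frac{38995485}{1097392831954} + 38593\right) = 77334 \cdot \frac{42351681602596207}{1097392831954} = \frac{1637612472527587536069}{548696415977}$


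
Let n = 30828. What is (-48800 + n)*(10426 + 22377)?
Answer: -589535516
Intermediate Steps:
(-48800 + n)*(10426 + 22377) = (-48800 + 30828)*(10426 + 22377) = -17972*32803 = -589535516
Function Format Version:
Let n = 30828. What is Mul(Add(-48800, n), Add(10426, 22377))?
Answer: -589535516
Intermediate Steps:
Mul(Add(-48800, n), Add(10426, 22377)) = Mul(Add(-48800, 30828), Add(10426, 22377)) = Mul(-17972, 32803) = -589535516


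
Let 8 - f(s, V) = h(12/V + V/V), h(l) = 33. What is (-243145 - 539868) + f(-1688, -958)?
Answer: -783038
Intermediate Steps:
f(s, V) = -25 (f(s, V) = 8 - 1*33 = 8 - 33 = -25)
(-243145 - 539868) + f(-1688, -958) = (-243145 - 539868) - 25 = -783013 - 25 = -783038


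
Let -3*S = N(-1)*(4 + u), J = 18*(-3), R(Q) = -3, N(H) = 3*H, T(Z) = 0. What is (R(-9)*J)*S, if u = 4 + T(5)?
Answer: 1296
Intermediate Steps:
u = 4 (u = 4 + 0 = 4)
J = -54
S = 8 (S = -3*(-1)*(4 + 4)/3 = -(-1)*8 = -1/3*(-24) = 8)
(R(-9)*J)*S = -3*(-54)*8 = 162*8 = 1296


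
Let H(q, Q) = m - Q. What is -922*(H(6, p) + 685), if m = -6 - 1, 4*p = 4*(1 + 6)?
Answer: -618662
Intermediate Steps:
p = 7 (p = (4*(1 + 6))/4 = (4*7)/4 = (1/4)*28 = 7)
m = -7
H(q, Q) = -7 - Q
-922*(H(6, p) + 685) = -922*((-7 - 1*7) + 685) = -922*((-7 - 7) + 685) = -922*(-14 + 685) = -922*671 = -618662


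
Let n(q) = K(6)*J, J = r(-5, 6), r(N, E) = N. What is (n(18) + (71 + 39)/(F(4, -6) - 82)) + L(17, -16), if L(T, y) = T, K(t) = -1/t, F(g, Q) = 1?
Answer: 2669/162 ≈ 16.475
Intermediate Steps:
J = -5
n(q) = ⅚ (n(q) = -1/6*(-5) = -1*⅙*(-5) = -⅙*(-5) = ⅚)
(n(18) + (71 + 39)/(F(4, -6) - 82)) + L(17, -16) = (⅚ + (71 + 39)/(1 - 82)) + 17 = (⅚ + 110/(-81)) + 17 = (⅚ + 110*(-1/81)) + 17 = (⅚ - 110/81) + 17 = -85/162 + 17 = 2669/162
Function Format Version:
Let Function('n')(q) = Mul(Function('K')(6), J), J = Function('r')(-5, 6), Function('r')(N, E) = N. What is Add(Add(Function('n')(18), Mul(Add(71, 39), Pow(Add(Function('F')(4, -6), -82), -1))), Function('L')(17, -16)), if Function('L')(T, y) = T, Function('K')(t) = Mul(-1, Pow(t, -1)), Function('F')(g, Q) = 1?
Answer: Rational(2669, 162) ≈ 16.475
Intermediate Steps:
J = -5
Function('n')(q) = Rational(5, 6) (Function('n')(q) = Mul(Mul(-1, Pow(6, -1)), -5) = Mul(Mul(-1, Rational(1, 6)), -5) = Mul(Rational(-1, 6), -5) = Rational(5, 6))
Add(Add(Function('n')(18), Mul(Add(71, 39), Pow(Add(Function('F')(4, -6), -82), -1))), Function('L')(17, -16)) = Add(Add(Rational(5, 6), Mul(Add(71, 39), Pow(Add(1, -82), -1))), 17) = Add(Add(Rational(5, 6), Mul(110, Pow(-81, -1))), 17) = Add(Add(Rational(5, 6), Mul(110, Rational(-1, 81))), 17) = Add(Add(Rational(5, 6), Rational(-110, 81)), 17) = Add(Rational(-85, 162), 17) = Rational(2669, 162)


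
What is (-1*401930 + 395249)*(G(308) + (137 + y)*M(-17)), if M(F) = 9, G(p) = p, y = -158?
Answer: -795039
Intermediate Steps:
(-1*401930 + 395249)*(G(308) + (137 + y)*M(-17)) = (-1*401930 + 395249)*(308 + (137 - 158)*9) = (-401930 + 395249)*(308 - 21*9) = -6681*(308 - 189) = -6681*119 = -795039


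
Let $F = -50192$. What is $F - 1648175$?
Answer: $-1698367$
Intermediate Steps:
$F - 1648175 = -50192 - 1648175 = -1698367$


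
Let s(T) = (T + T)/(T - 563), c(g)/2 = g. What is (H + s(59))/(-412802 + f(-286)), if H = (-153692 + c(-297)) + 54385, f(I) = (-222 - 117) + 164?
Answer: 25175111/104070204 ≈ 0.24190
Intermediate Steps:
c(g) = 2*g
f(I) = -175 (f(I) = -339 + 164 = -175)
s(T) = 2*T/(-563 + T) (s(T) = (2*T)/(-563 + T) = 2*T/(-563 + T))
H = -99901 (H = (-153692 + 2*(-297)) + 54385 = (-153692 - 594) + 54385 = -154286 + 54385 = -99901)
(H + s(59))/(-412802 + f(-286)) = (-99901 + 2*59/(-563 + 59))/(-412802 - 175) = (-99901 + 2*59/(-504))/(-412977) = (-99901 + 2*59*(-1/504))*(-1/412977) = (-99901 - 59/252)*(-1/412977) = -25175111/252*(-1/412977) = 25175111/104070204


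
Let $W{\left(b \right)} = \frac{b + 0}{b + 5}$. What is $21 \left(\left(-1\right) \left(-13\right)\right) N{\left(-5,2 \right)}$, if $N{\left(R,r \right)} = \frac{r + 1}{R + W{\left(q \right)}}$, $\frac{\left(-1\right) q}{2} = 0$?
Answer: $- \frac{819}{5} \approx -163.8$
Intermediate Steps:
$q = 0$ ($q = \left(-2\right) 0 = 0$)
$W{\left(b \right)} = \frac{b}{5 + b}$
$N{\left(R,r \right)} = \frac{1 + r}{R}$ ($N{\left(R,r \right)} = \frac{r + 1}{R + \frac{0}{5 + 0}} = \frac{1 + r}{R + \frac{0}{5}} = \frac{1 + r}{R + 0 \cdot \frac{1}{5}} = \frac{1 + r}{R + 0} = \frac{1 + r}{R}$)
$21 \left(\left(-1\right) \left(-13\right)\right) N{\left(-5,2 \right)} = 21 \left(\left(-1\right) \left(-13\right)\right) \frac{1 + 2}{-5} = 21 \cdot 13 \left(\left(- \frac{1}{5}\right) 3\right) = 273 \left(- \frac{3}{5}\right) = - \frac{819}{5}$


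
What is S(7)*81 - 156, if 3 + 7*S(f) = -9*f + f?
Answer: -5871/7 ≈ -838.71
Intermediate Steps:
S(f) = -3/7 - 8*f/7 (S(f) = -3/7 + (-9*f + f)/7 = -3/7 + (-8*f)/7 = -3/7 - 8*f/7)
S(7)*81 - 156 = (-3/7 - 8/7*7)*81 - 156 = (-3/7 - 8)*81 - 156 = -59/7*81 - 156 = -4779/7 - 156 = -5871/7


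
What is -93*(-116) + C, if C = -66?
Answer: 10722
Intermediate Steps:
-93*(-116) + C = -93*(-116) - 66 = 10788 - 66 = 10722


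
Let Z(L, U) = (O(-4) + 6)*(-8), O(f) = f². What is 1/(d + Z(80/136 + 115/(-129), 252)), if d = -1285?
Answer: -1/1461 ≈ -0.00068446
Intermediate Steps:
Z(L, U) = -176 (Z(L, U) = ((-4)² + 6)*(-8) = (16 + 6)*(-8) = 22*(-8) = -176)
1/(d + Z(80/136 + 115/(-129), 252)) = 1/(-1285 - 176) = 1/(-1461) = -1/1461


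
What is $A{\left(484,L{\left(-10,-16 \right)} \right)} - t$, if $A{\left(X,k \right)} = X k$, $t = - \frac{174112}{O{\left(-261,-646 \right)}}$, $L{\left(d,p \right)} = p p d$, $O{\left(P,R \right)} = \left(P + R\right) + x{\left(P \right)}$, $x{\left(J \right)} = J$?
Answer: $- \frac{90460802}{73} \approx -1.2392 \cdot 10^{6}$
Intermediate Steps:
$O{\left(P,R \right)} = R + 2 P$ ($O{\left(P,R \right)} = \left(P + R\right) + P = R + 2 P$)
$L{\left(d,p \right)} = d p^{2}$ ($L{\left(d,p \right)} = p^{2} d = d p^{2}$)
$t = \frac{10882}{73}$ ($t = - \frac{174112}{-646 + 2 \left(-261\right)} = - \frac{174112}{-646 - 522} = - \frac{174112}{-1168} = \left(-174112\right) \left(- \frac{1}{1168}\right) = \frac{10882}{73} \approx 149.07$)
$A{\left(484,L{\left(-10,-16 \right)} \right)} - t = 484 \left(- 10 \left(-16\right)^{2}\right) - \frac{10882}{73} = 484 \left(\left(-10\right) 256\right) - \frac{10882}{73} = 484 \left(-2560\right) - \frac{10882}{73} = -1239040 - \frac{10882}{73} = - \frac{90460802}{73}$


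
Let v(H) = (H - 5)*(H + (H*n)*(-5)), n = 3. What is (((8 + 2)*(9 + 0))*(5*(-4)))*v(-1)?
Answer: 151200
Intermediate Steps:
v(H) = -14*H*(-5 + H) (v(H) = (H - 5)*(H + (H*3)*(-5)) = (-5 + H)*(H + (3*H)*(-5)) = (-5 + H)*(H - 15*H) = (-5 + H)*(-14*H) = -14*H*(-5 + H))
(((8 + 2)*(9 + 0))*(5*(-4)))*v(-1) = (((8 + 2)*(9 + 0))*(5*(-4)))*(14*(-1)*(5 - 1*(-1))) = ((10*9)*(-20))*(14*(-1)*(5 + 1)) = (90*(-20))*(14*(-1)*6) = -1800*(-84) = 151200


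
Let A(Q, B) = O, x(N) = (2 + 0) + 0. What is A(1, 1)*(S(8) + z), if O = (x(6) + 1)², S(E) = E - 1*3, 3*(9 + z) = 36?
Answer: 72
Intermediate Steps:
z = 3 (z = -9 + (⅓)*36 = -9 + 12 = 3)
x(N) = 2 (x(N) = 2 + 0 = 2)
S(E) = -3 + E (S(E) = E - 3 = -3 + E)
O = 9 (O = (2 + 1)² = 3² = 9)
A(Q, B) = 9
A(1, 1)*(S(8) + z) = 9*((-3 + 8) + 3) = 9*(5 + 3) = 9*8 = 72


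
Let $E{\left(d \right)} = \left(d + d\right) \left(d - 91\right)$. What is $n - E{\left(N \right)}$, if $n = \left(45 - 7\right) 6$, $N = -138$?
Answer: $-62976$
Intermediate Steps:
$E{\left(d \right)} = 2 d \left(-91 + d\right)$
$n = 228$ ($n = 38 \cdot 6 = 228$)
$n - E{\left(N \right)} = 228 - 2 \left(-138\right) \left(-91 - 138\right) = 228 - 2 \left(-138\right) \left(-229\right) = 228 - 63204 = -62976$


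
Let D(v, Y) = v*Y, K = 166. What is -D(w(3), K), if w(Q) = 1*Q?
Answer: -498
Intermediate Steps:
w(Q) = Q
D(v, Y) = Y*v
-D(w(3), K) = -166*3 = -1*498 = -498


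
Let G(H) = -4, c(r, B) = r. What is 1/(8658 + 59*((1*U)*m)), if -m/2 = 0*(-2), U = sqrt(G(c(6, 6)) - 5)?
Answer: 1/8658 ≈ 0.00011550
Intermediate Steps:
U = 3*I (U = sqrt(-4 - 5) = sqrt(-9) = 3*I ≈ 3.0*I)
m = 0 (m = -0*(-2) = -2*0 = 0)
1/(8658 + 59*((1*U)*m)) = 1/(8658 + 59*((1*(3*I))*0)) = 1/(8658 + 59*((3*I)*0)) = 1/(8658 + 59*0) = 1/(8658 + 0) = 1/8658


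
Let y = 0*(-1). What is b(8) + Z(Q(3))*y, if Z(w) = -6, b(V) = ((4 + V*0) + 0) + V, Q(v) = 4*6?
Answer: 12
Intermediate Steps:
Q(v) = 24
b(V) = 4 + V (b(V) = ((4 + 0) + 0) + V = (4 + 0) + V = 4 + V)
y = 0
b(8) + Z(Q(3))*y = (4 + 8) - 6*0 = 12 + 0 = 12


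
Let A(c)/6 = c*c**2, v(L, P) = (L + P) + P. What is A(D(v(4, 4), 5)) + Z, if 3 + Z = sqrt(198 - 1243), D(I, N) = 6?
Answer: 1293 + I*sqrt(1045) ≈ 1293.0 + 32.326*I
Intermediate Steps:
v(L, P) = L + 2*P
A(c) = 6*c**3 (A(c) = 6*(c*c**2) = 6*c**3)
Z = -3 + I*sqrt(1045) (Z = -3 + sqrt(198 - 1243) = -3 + sqrt(-1045) = -3 + I*sqrt(1045) ≈ -3.0 + 32.326*I)
A(D(v(4, 4), 5)) + Z = 6*6**3 + (-3 + I*sqrt(1045)) = 6*216 + (-3 + I*sqrt(1045)) = 1296 + (-3 + I*sqrt(1045)) = 1293 + I*sqrt(1045)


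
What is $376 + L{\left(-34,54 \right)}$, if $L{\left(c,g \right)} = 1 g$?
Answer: $430$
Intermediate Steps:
$L{\left(c,g \right)} = g$
$376 + L{\left(-34,54 \right)} = 376 + 54 = 430$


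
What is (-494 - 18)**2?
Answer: 262144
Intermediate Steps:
(-494 - 18)**2 = (-512)**2 = 262144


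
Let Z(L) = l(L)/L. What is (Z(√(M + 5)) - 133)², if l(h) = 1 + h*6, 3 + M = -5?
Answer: 48386/3 + 254*I*√3/3 ≈ 16129.0 + 146.65*I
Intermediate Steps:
M = -8 (M = -3 - 5 = -8)
l(h) = 1 + 6*h
Z(L) = (1 + 6*L)/L
(Z(√(M + 5)) - 133)² = ((6 + 1/(√(-8 + 5))) - 133)² = ((6 + 1/(√(-3))) - 133)² = ((6 + 1/(I*√3)) - 133)² = ((6 - I*√3/3) - 133)² = (-127 - I*√3/3)²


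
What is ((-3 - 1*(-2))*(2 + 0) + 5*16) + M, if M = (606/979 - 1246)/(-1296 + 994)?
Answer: 12140276/147829 ≈ 82.124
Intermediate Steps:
M = 609614/147829 (M = (606*(1/979) - 1246)/(-302) = (606/979 - 1246)*(-1/302) = -1219228/979*(-1/302) = 609614/147829 ≈ 4.1238)
((-3 - 1*(-2))*(2 + 0) + 5*16) + M = ((-3 - 1*(-2))*(2 + 0) + 5*16) + 609614/147829 = ((-3 + 2)*2 + 80) + 609614/147829 = (-1*2 + 80) + 609614/147829 = (-2 + 80) + 609614/147829 = 78 + 609614/147829 = 12140276/147829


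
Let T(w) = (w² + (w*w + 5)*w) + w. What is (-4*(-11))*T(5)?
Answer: 7920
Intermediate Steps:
T(w) = w + w² + w*(5 + w²) (T(w) = (w² + (w² + 5)*w) + w = (w² + (5 + w²)*w) + w = (w² + w*(5 + w²)) + w = w + w² + w*(5 + w²))
(-4*(-11))*T(5) = (-4*(-11))*(5*(6 + 5 + 5²)) = 44*(5*(6 + 5 + 25)) = 44*(5*36) = 44*180 = 7920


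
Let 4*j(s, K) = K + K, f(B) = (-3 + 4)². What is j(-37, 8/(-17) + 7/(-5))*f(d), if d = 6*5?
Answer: -159/170 ≈ -0.93529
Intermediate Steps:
d = 30
f(B) = 1 (f(B) = 1² = 1)
j(s, K) = K/2 (j(s, K) = (K + K)/4 = (2*K)/4 = K/2)
j(-37, 8/(-17) + 7/(-5))*f(d) = ((8/(-17) + 7/(-5))/2)*1 = ((8*(-1/17) + 7*(-⅕))/2)*1 = ((-8/17 - 7/5)/2)*1 = ((½)*(-159/85))*1 = -159/170*1 = -159/170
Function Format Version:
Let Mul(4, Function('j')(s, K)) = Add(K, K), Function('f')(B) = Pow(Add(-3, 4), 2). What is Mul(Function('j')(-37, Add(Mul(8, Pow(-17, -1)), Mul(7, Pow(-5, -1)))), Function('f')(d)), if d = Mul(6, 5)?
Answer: Rational(-159, 170) ≈ -0.93529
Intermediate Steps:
d = 30
Function('f')(B) = 1 (Function('f')(B) = Pow(1, 2) = 1)
Function('j')(s, K) = Mul(Rational(1, 2), K) (Function('j')(s, K) = Mul(Rational(1, 4), Add(K, K)) = Mul(Rational(1, 4), Mul(2, K)) = Mul(Rational(1, 2), K))
Mul(Function('j')(-37, Add(Mul(8, Pow(-17, -1)), Mul(7, Pow(-5, -1)))), Function('f')(d)) = Mul(Mul(Rational(1, 2), Add(Mul(8, Pow(-17, -1)), Mul(7, Pow(-5, -1)))), 1) = Mul(Mul(Rational(1, 2), Add(Mul(8, Rational(-1, 17)), Mul(7, Rational(-1, 5)))), 1) = Mul(Mul(Rational(1, 2), Add(Rational(-8, 17), Rational(-7, 5))), 1) = Mul(Mul(Rational(1, 2), Rational(-159, 85)), 1) = Mul(Rational(-159, 170), 1) = Rational(-159, 170)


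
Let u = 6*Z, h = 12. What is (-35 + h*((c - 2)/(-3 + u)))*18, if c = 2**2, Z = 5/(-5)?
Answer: -678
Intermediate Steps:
Z = -1 (Z = 5*(-1/5) = -1)
u = -6 (u = 6*(-1) = -6)
c = 4
(-35 + h*((c - 2)/(-3 + u)))*18 = (-35 + 12*((4 - 2)/(-3 - 6)))*18 = (-35 + 12*(2/(-9)))*18 = (-35 + 12*(2*(-1/9)))*18 = (-35 + 12*(-2/9))*18 = (-35 - 8/3)*18 = -113/3*18 = -678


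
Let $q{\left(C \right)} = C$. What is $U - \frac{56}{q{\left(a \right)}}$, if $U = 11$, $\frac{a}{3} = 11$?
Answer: $\frac{307}{33} \approx 9.303$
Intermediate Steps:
$a = 33$ ($a = 3 \cdot 11 = 33$)
$U - \frac{56}{q{\left(a \right)}} = 11 - \frac{56}{33} = \frac{307}{33}$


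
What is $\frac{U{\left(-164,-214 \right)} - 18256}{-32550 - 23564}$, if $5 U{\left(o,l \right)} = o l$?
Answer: $\frac{28092}{140285} \approx 0.20025$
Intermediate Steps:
$U{\left(o,l \right)} = \frac{l o}{5}$ ($U{\left(o,l \right)} = \frac{o l}{5} = \frac{l o}{5}$)
$\frac{U{\left(-164,-214 \right)} - 18256}{-32550 - 23564} = \frac{\frac{1}{5} \left(-214\right) \left(-164\right) - 18256}{-32550 - 23564} = \frac{\frac{35096}{5} - 18256}{-56114} = \left(- \frac{56184}{5}\right) \left(- \frac{1}{56114}\right) = \frac{28092}{140285}$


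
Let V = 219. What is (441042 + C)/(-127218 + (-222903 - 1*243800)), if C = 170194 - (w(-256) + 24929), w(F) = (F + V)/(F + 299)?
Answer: -25211238/25538603 ≈ -0.98718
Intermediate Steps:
w(F) = (219 + F)/(299 + F) (w(F) = (F + 219)/(F + 299) = (219 + F)/(299 + F))
C = 6246432/43 (C = 170194 - ((219 - 256)/(299 - 256) + 24929) = 170194 - (-37/43 + 24929) = 170194 - 1*1071910/43 = 170194 - 1071910/43 = 6246432/43 ≈ 1.4527e+5)
(441042 + C)/(-127218 + (-222903 - 1*243800)) = (441042 + 6246432/43)/(-127218 + (-222903 - 1*243800)) = 25211238/(43*(-127218 + (-222903 - 243800))) = 25211238/(43*(-127218 - 466703)) = (25211238/43)/(-593921) = (25211238/43)*(-1/593921) = -25211238/25538603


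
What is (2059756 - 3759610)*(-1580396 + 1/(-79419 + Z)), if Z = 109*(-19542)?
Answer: 1978562186956620434/736499 ≈ 2.6864e+12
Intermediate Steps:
Z = -2130078
(2059756 - 3759610)*(-1580396 + 1/(-79419 + Z)) = (2059756 - 3759610)*(-1580396 + 1/(-79419 - 2130078)) = -1699854*(-1580396 + 1/(-2209497)) = -1699854*(-1580396 - 1/2209497) = -1699854*(-3491880220813/2209497) = 1978562186956620434/736499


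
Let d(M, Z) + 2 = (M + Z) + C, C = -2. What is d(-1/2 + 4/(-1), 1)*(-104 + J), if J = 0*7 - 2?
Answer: 795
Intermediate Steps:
d(M, Z) = -4 + M + Z (d(M, Z) = -2 + ((M + Z) - 2) = -2 + (-2 + M + Z) = -4 + M + Z)
J = -2 (J = 0 - 2 = -2)
d(-1/2 + 4/(-1), 1)*(-104 + J) = (-4 + (-1/2 + 4/(-1)) + 1)*(-104 - 2) = (-4 + (-1*1/2 + 4*(-1)) + 1)*(-106) = (-4 + (-1/2 - 4) + 1)*(-106) = (-4 - 9/2 + 1)*(-106) = -15/2*(-106) = 795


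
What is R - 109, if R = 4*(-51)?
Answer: -313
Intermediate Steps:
R = -204
R - 109 = -204 - 109 = -313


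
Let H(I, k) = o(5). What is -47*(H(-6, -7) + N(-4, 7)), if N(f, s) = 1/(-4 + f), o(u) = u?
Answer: -1833/8 ≈ -229.13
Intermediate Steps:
H(I, k) = 5
-47*(H(-6, -7) + N(-4, 7)) = -47*(5 + 1/(-4 - 4)) = -47*(5 + 1/(-8)) = -47*(5 - ⅛) = -47*39/8 = -1833/8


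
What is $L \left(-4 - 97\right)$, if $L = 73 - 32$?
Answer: $-4141$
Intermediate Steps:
$L = 41$ ($L = 73 - 32 = 41$)
$L \left(-4 - 97\right) = 41 \left(-4 - 97\right) = 41 \left(-101\right) = -4141$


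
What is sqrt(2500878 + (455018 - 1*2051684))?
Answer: 6*sqrt(25117) ≈ 950.90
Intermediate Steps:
sqrt(2500878 + (455018 - 1*2051684)) = sqrt(2500878 + (455018 - 2051684)) = sqrt(2500878 - 1596666) = sqrt(904212) = 6*sqrt(25117)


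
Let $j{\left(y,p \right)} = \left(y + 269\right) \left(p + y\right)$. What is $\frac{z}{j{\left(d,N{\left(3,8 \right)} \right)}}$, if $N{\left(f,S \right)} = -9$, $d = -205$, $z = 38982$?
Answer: $- \frac{19491}{6848} \approx -2.8462$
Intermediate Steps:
$j{\left(y,p \right)} = \left(269 + y\right) \left(p + y\right)$
$\frac{z}{j{\left(d,N{\left(3,8 \right)} \right)}} = \frac{38982}{\left(-205\right)^{2} + 269 \left(-9\right) + 269 \left(-205\right) - -1845} = \frac{38982}{42025 - 2421 - 55145 + 1845} = \frac{38982}{-13696} = 38982 \left(- \frac{1}{13696}\right) = - \frac{19491}{6848}$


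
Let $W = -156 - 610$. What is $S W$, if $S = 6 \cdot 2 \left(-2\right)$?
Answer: $18384$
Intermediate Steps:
$W = -766$ ($W = -156 - 610 = -766$)
$S = -24$ ($S = 12 \left(-2\right) = -24$)
$S W = \left(-24\right) \left(-766\right) = 18384$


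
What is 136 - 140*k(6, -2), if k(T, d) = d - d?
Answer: 136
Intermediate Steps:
k(T, d) = 0
136 - 140*k(6, -2) = 136 - 140*0 = 136 + 0 = 136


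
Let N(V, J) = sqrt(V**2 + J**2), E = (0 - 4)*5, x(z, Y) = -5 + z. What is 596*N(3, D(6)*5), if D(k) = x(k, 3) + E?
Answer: 596*sqrt(9034) ≈ 56648.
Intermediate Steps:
E = -20 (E = -4*5 = -20)
D(k) = -25 + k (D(k) = (-5 + k) - 20 = -25 + k)
N(V, J) = sqrt(J**2 + V**2)
596*N(3, D(6)*5) = 596*sqrt(((-25 + 6)*5)**2 + 3**2) = 596*sqrt((-19*5)**2 + 9) = 596*sqrt((-95)**2 + 9) = 596*sqrt(9025 + 9) = 596*sqrt(9034)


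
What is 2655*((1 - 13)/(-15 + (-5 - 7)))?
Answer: 1180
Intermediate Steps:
2655*((1 - 13)/(-15 + (-5 - 7))) = 2655*(-12/(-15 - 12)) = 2655*(-12/(-27)) = 2655*(-12*(-1/27)) = 2655*(4/9) = 1180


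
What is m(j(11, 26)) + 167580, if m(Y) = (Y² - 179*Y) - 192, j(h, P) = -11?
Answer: 169478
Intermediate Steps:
m(Y) = -192 + Y² - 179*Y
m(j(11, 26)) + 167580 = (-192 + (-11)² - 179*(-11)) + 167580 = (-192 + 121 + 1969) + 167580 = 1898 + 167580 = 169478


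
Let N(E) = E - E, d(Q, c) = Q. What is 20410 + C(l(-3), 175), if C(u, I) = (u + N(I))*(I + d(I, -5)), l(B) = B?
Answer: 19360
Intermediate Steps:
N(E) = 0
C(u, I) = 2*I*u (C(u, I) = (u + 0)*(I + I) = u*(2*I) = 2*I*u)
20410 + C(l(-3), 175) = 20410 + 2*175*(-3) = 20410 - 1050 = 19360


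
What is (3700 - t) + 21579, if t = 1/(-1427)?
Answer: 36073134/1427 ≈ 25279.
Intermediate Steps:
t = -1/1427 ≈ -0.00070077
(3700 - t) + 21579 = (3700 - 1*(-1/1427)) + 21579 = (3700 + 1/1427) + 21579 = 5279901/1427 + 21579 = 36073134/1427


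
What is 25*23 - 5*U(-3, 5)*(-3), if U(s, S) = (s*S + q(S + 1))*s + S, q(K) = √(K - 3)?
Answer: 1325 - 45*√3 ≈ 1247.1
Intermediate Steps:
q(K) = √(-3 + K)
U(s, S) = S + s*(√(-2 + S) + S*s) (U(s, S) = (s*S + √(-3 + (S + 1)))*s + S = (S*s + √(-3 + (1 + S)))*s + S = (S*s + √(-2 + S))*s + S = (√(-2 + S) + S*s)*s + S = s*(√(-2 + S) + S*s) + S = S + s*(√(-2 + S) + S*s))
25*23 - 5*U(-3, 5)*(-3) = 25*23 - 5*(5 + 5*(-3)² - 3*√(-2 + 5))*(-3) = 575 - 5*(5 + 5*9 - 3*√3)*(-3) = 575 - 5*(5 + 45 - 3*√3)*(-3) = 575 - 5*(50 - 3*√3)*(-3) = 575 + (-250 + 15*√3)*(-3) = 575 + (750 - 45*√3) = 1325 - 45*√3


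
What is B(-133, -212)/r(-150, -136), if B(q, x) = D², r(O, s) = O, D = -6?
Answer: -6/25 ≈ -0.24000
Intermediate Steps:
B(q, x) = 36 (B(q, x) = (-6)² = 36)
B(-133, -212)/r(-150, -136) = 36/(-150) = 36*(-1/150) = -6/25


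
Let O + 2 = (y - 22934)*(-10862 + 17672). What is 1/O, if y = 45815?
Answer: 1/155819608 ≈ 6.4177e-9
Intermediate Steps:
O = 155819608 (O = -2 + (45815 - 22934)*(-10862 + 17672) = -2 + 22881*6810 = -2 + 155819610 = 155819608)
1/O = 1/155819608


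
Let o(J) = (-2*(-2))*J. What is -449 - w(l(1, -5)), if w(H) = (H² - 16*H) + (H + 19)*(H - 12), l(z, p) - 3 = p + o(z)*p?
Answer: -1387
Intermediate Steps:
o(J) = 4*J
l(z, p) = 3 + p + 4*p*z (l(z, p) = 3 + (p + (4*z)*p) = 3 + (p + 4*p*z) = 3 + p + 4*p*z)
w(H) = H² - 16*H + (-12 + H)*(19 + H) (w(H) = (H² - 16*H) + (19 + H)*(-12 + H) = (H² - 16*H) + (-12 + H)*(19 + H) = H² - 16*H + (-12 + H)*(19 + H))
-449 - w(l(1, -5)) = -449 - (-228 - 9*(3 - 5 + 4*(-5)*1) + 2*(3 - 5 + 4*(-5)*1)²) = -449 - (-228 - 9*(3 - 5 - 20) + 2*(3 - 5 - 20)²) = -449 - (-228 - 9*(-22) + 2*(-22)²) = -449 - (-228 + 198 + 2*484) = -449 - (-228 + 198 + 968) = -449 - 1*938 = -449 - 938 = -1387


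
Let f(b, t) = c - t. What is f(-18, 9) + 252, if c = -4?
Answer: 239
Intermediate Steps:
f(b, t) = -4 - t
f(-18, 9) + 252 = (-4 - 1*9) + 252 = (-4 - 9) + 252 = -13 + 252 = 239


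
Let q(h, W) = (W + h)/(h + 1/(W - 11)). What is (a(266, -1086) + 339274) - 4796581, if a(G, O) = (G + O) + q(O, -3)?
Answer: -67785805789/15205 ≈ -4.4581e+6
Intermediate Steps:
q(h, W) = (W + h)/(h + 1/(-11 + W))
a(G, O) = G + O + (42 - 14*O)/(1 - 14*O) (a(G, O) = (G + O) + ((-3)**2 - 11*(-3) - 11*O - 3*O)/(1 - 11*O - 3*O) = (G + O) + (9 + 33 - 11*O - 3*O)/(1 - 14*O) = (G + O) + (42 - 14*O)/(1 - 14*O) = G + O + (42 - 14*O)/(1 - 14*O))
(a(266, -1086) + 339274) - 4796581 = ((-42 + 14*(-1086) + (-1 + 14*(-1086))*(266 - 1086))/(-1 + 14*(-1086)) + 339274) - 4796581 = ((-42 - 15204 + (-1 - 15204)*(-820))/(-1 - 15204) + 339274) - 4796581 = ((-42 - 15204 - 15205*(-820))/(-15205) + 339274) - 4796581 = (-(-42 - 15204 + 12468100)/15205 + 339274) - 4796581 = (-1/15205*12452854 + 339274) - 4796581 = (-12452854/15205 + 339274) - 4796581 = 5146208316/15205 - 4796581 = -67785805789/15205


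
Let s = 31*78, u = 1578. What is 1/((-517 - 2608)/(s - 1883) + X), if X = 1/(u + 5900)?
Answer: -800146/4673643 ≈ -0.17120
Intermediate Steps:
s = 2418
X = 1/7478 (X = 1/(1578 + 5900) = 1/7478 ≈ 0.00013373)
1/((-517 - 2608)/(s - 1883) + X) = 1/((-517 - 2608)/(2418 - 1883) + 1/7478) = 1/(-3125/535 + 1/7478) = 1/(-3125*1/535 + 1/7478) = 1/(-625/107 + 1/7478) = 1/(-4673643/800146) = -800146/4673643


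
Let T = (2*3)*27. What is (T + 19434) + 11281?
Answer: 30877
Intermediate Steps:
T = 162 (T = 6*27 = 162)
(T + 19434) + 11281 = (162 + 19434) + 11281 = 19596 + 11281 = 30877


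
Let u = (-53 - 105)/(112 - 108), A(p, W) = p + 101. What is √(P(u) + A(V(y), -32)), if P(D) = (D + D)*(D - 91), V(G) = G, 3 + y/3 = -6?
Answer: √41534/2 ≈ 101.90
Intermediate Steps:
y = -27 (y = -9 + 3*(-6) = -9 - 18 = -27)
A(p, W) = 101 + p
u = -79/2 (u = -158/4 = -158*¼ = -79/2 ≈ -39.500)
P(D) = 2*D*(-91 + D) (P(D) = (2*D)*(-91 + D) = 2*D*(-91 + D))
√(P(u) + A(V(y), -32)) = √(2*(-79/2)*(-91 - 79/2) + (101 - 27)) = √(2*(-79/2)*(-261/2) + 74) = √(20619/2 + 74) = √(20767/2) = √41534/2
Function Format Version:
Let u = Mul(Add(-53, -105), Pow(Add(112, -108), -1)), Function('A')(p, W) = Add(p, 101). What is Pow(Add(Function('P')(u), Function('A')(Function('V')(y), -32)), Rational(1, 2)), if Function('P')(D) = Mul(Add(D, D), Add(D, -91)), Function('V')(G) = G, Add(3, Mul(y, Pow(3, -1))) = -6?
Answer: Mul(Rational(1, 2), Pow(41534, Rational(1, 2))) ≈ 101.90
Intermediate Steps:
y = -27 (y = Add(-9, Mul(3, -6)) = Add(-9, -18) = -27)
Function('A')(p, W) = Add(101, p)
u = Rational(-79, 2) (u = Mul(-158, Pow(4, -1)) = Mul(-158, Rational(1, 4)) = Rational(-79, 2) ≈ -39.500)
Function('P')(D) = Mul(2, D, Add(-91, D)) (Function('P')(D) = Mul(Mul(2, D), Add(-91, D)) = Mul(2, D, Add(-91, D)))
Pow(Add(Function('P')(u), Function('A')(Function('V')(y), -32)), Rational(1, 2)) = Pow(Add(Mul(2, Rational(-79, 2), Add(-91, Rational(-79, 2))), Add(101, -27)), Rational(1, 2)) = Pow(Add(Mul(2, Rational(-79, 2), Rational(-261, 2)), 74), Rational(1, 2)) = Pow(Add(Rational(20619, 2), 74), Rational(1, 2)) = Pow(Rational(20767, 2), Rational(1, 2)) = Mul(Rational(1, 2), Pow(41534, Rational(1, 2)))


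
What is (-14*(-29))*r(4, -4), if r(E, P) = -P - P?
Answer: 3248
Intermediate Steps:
r(E, P) = -2*P
(-14*(-29))*r(4, -4) = (-14*(-29))*(-2*(-4)) = 406*8 = 3248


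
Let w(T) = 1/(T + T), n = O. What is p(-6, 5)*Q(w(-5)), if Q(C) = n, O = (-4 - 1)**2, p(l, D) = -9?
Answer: -225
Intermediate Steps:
O = 25 (O = (-5)**2 = 25)
n = 25
w(T) = 1/(2*T)
Q(C) = 25
p(-6, 5)*Q(w(-5)) = -9*25 = -225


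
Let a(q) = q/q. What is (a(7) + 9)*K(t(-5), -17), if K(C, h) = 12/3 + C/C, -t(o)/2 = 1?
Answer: 50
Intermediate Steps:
t(o) = -2 (t(o) = -2*1 = -2)
a(q) = 1
K(C, h) = 5 (K(C, h) = 12*(⅓) + 1 = 4 + 1 = 5)
(a(7) + 9)*K(t(-5), -17) = (1 + 9)*5 = 10*5 = 50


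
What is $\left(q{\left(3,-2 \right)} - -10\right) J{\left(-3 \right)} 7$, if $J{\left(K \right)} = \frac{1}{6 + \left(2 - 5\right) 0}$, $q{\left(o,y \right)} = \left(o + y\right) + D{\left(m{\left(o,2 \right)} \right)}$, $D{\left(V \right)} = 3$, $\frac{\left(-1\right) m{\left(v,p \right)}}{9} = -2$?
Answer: $\frac{49}{3} \approx 16.333$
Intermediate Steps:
$m{\left(v,p \right)} = 18$ ($m{\left(v,p \right)} = \left(-9\right) \left(-2\right) = 18$)
$q{\left(o,y \right)} = 3 + o + y$ ($q{\left(o,y \right)} = \left(o + y\right) + 3 = 3 + o + y$)
$J{\left(K \right)} = \frac{1}{6}$ ($J{\left(K \right)} = \frac{1}{6 - 0} = \frac{1}{6 + 0} = \frac{1}{6}$)
$\left(q{\left(3,-2 \right)} - -10\right) J{\left(-3 \right)} 7 = \left(\left(3 + 3 - 2\right) - -10\right) \frac{1}{6} \cdot 7 = \left(4 + 10\right) \frac{1}{6} \cdot 7 = 14 \cdot \frac{1}{6} \cdot 7 = \frac{7}{3} \cdot 7 = \frac{49}{3}$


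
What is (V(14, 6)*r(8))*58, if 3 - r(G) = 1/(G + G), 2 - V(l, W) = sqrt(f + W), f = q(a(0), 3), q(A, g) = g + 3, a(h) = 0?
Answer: 1363/4 - 1363*sqrt(3)/4 ≈ -249.45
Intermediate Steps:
q(A, g) = 3 + g
f = 6 (f = 3 + 3 = 6)
V(l, W) = 2 - sqrt(6 + W)
r(G) = 3 - 1/(2*G) (r(G) = 3 - 1/(G + G) = 3 - 1/(2*G))
(V(14, 6)*r(8))*58 = ((2 - sqrt(6 + 6))*(3 - 1/2/8))*58 = ((2 - sqrt(12))*(3 - 1/2*1/8))*58 = ((2 - 2*sqrt(3))*(3 - 1/16))*58 = ((2 - 2*sqrt(3))*(47/16))*58 = (47/8 - 47*sqrt(3)/8)*58 = 1363/4 - 1363*sqrt(3)/4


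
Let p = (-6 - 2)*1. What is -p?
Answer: 8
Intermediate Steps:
p = -8 (p = -8*1 = -8)
-p = -1*(-8) = 8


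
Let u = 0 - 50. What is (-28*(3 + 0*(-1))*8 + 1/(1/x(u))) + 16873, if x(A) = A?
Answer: 16151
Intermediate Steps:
u = -50
(-28*(3 + 0*(-1))*8 + 1/(1/x(u))) + 16873 = (-28*(3 + 0*(-1))*8 + 1/(1/(-50))) + 16873 = (-28*(3 + 0)*8 + 1/(-1/50)) + 16873 = (-28*3*8 - 50) + 16873 = (-84*8 - 50) + 16873 = (-672 - 50) + 16873 = -722 + 16873 = 16151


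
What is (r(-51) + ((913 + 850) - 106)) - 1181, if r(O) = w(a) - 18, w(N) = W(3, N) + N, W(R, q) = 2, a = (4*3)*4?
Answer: 508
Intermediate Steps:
a = 48 (a = 12*4 = 48)
w(N) = 2 + N
r(O) = 32 (r(O) = (2 + 48) - 18 = 50 - 18 = 32)
(r(-51) + ((913 + 850) - 106)) - 1181 = (32 + ((913 + 850) - 106)) - 1181 = (32 + (1763 - 106)) - 1181 = (32 + 1657) - 1181 = 1689 - 1181 = 508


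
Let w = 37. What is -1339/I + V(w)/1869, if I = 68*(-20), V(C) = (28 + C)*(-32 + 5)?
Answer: 38597/847280 ≈ 0.045554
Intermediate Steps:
V(C) = -756 - 27*C (V(C) = (28 + C)*(-27) = -756 - 27*C)
I = -1360
-1339/I + V(w)/1869 = -1339/(-1360) + (-756 - 27*37)/1869 = -1339*(-1/1360) + (-756 - 999)*(1/1869) = 1339/1360 - 1755*1/1869 = 1339/1360 - 585/623 = 38597/847280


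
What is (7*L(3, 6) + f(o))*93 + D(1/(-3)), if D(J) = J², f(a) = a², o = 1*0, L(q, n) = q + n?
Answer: 52732/9 ≈ 5859.1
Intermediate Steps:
L(q, n) = n + q
o = 0
(7*L(3, 6) + f(o))*93 + D(1/(-3)) = (7*(6 + 3) + 0²)*93 + (1/(-3))² = (7*9 + 0)*93 + (-⅓)² = (63 + 0)*93 + ⅑ = 63*93 + ⅑ = 5859 + ⅑ = 52732/9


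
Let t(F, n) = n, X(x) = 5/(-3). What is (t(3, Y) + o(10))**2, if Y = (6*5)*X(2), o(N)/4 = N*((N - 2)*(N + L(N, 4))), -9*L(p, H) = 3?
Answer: 83356900/9 ≈ 9.2619e+6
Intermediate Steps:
L(p, H) = -1/3 (L(p, H) = -1/9*3 = -1/3)
o(N) = 4*N*(-2 + N)*(-1/3 + N) (o(N) = 4*(N*((N - 2)*(N - 1/3))) = 4*(N*((-2 + N)*(-1/3 + N))) = 4*(N*(-2 + N)*(-1/3 + N)) = 4*N*(-2 + N)*(-1/3 + N))
X(x) = -5/3 (X(x) = 5*(-1/3) = -5/3)
Y = -50 (Y = (6*5)*(-5/3) = 30*(-5/3) = -50)
(t(3, Y) + o(10))**2 = (-50 + (4/3)*10*(2 - 7*10 + 3*10**2))**2 = (-50 + (4/3)*10*(2 - 70 + 3*100))**2 = (-50 + (4/3)*10*(2 - 70 + 300))**2 = (-50 + (4/3)*10*232)**2 = (-50 + 9280/3)**2 = (9130/3)**2 = 83356900/9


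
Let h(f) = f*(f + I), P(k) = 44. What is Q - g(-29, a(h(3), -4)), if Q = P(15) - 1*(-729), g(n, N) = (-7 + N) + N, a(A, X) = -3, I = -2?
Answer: 786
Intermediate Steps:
h(f) = f*(-2 + f) (h(f) = f*(f - 2) = f*(-2 + f))
g(n, N) = -7 + 2*N
Q = 773 (Q = 44 - 1*(-729) = 44 + 729 = 773)
Q - g(-29, a(h(3), -4)) = 773 - (-7 + 2*(-3)) = 773 - (-7 - 6) = 773 - 1*(-13) = 773 + 13 = 786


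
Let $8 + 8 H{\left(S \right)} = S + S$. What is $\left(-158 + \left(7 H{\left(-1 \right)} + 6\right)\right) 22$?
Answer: $- \frac{7073}{2} \approx -3536.5$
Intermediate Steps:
$H{\left(S \right)} = -1 + \frac{S}{4}$ ($H{\left(S \right)} = -1 + \frac{S + S}{8} = -1 + \frac{2 S}{8} = -1 + \frac{S}{4}$)
$\left(-158 + \left(7 H{\left(-1 \right)} + 6\right)\right) 22 = \left(-158 + \left(7 \left(-1 + \frac{1}{4} \left(-1\right)\right) + 6\right)\right) 22 = \left(-158 + \left(7 \left(-1 - \frac{1}{4}\right) + 6\right)\right) 22 = \left(-158 + \left(7 \left(- \frac{5}{4}\right) + 6\right)\right) 22 = \left(-158 + \left(- \frac{35}{4} + 6\right)\right) 22 = \left(-158 - \frac{11}{4}\right) 22 = \left(- \frac{643}{4}\right) 22 = - \frac{7073}{2}$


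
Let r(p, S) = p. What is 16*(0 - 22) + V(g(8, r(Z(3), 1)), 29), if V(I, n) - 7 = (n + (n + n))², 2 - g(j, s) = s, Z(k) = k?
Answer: 7224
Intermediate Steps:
g(j, s) = 2 - s
V(I, n) = 7 + 9*n² (V(I, n) = 7 + (n + (n + n))² = 7 + (n + 2*n)² = 7 + (3*n)² = 7 + 9*n²)
16*(0 - 22) + V(g(8, r(Z(3), 1)), 29) = 16*(0 - 22) + (7 + 9*29²) = 16*(-22) + (7 + 9*841) = -352 + (7 + 7569) = -352 + 7576 = 7224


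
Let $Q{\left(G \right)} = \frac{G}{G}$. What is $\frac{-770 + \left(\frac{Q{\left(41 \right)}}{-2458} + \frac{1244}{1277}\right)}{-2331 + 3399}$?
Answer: $- \frac{2413870345}{3352308888} \approx -0.72006$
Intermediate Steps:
$Q{\left(G \right)} = 1$
$\frac{-770 + \left(\frac{Q{\left(41 \right)}}{-2458} + \frac{1244}{1277}\right)}{-2331 + 3399} = \frac{-770 + \left(1 \frac{1}{-2458} + \frac{1244}{1277}\right)}{-2331 + 3399} = \frac{-770 + \left(1 \left(- \frac{1}{2458}\right) + 1244 \cdot \frac{1}{1277}\right)}{1068} = \left(-770 + \left(- \frac{1}{2458} + \frac{1244}{1277}\right)\right) \frac{1}{1068} = \left(-770 + \frac{3056475}{3138866}\right) \frac{1}{1068} = \left(- \frac{2413870345}{3138866}\right) \frac{1}{1068} = - \frac{2413870345}{3352308888}$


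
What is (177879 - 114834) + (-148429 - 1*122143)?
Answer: -207527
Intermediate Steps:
(177879 - 114834) + (-148429 - 1*122143) = 63045 + (-148429 - 122143) = 63045 - 270572 = -207527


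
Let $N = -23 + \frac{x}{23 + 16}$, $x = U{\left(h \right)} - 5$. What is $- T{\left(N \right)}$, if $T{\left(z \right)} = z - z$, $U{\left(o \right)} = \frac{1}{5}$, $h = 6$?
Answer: $0$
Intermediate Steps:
$U{\left(o \right)} = \frac{1}{5}$
$x = - \frac{24}{5}$ ($x = \frac{1}{5} - 5 = - \frac{24}{5} \approx -4.8$)
$N = - \frac{1503}{65}$ ($N = -23 - \frac{24}{5 \left(23 + 16\right)} = -23 - \frac{24}{5 \cdot 39} = -23 - \frac{8}{65} = - \frac{1503}{65} \approx -23.123$)
$T{\left(z \right)} = 0$
$- T{\left(N \right)} = \left(-1\right) 0 = 0$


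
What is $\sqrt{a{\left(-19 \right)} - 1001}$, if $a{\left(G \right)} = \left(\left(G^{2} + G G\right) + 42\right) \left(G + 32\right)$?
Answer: $\sqrt{8931} \approx 94.504$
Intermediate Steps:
$a{\left(G \right)} = \left(32 + G\right) \left(42 + 2 G^{2}\right)$ ($a{\left(G \right)} = \left(\left(G^{2} + G^{2}\right) + 42\right) \left(32 + G\right) = \left(2 G^{2} + 42\right) \left(32 + G\right) = \left(42 + 2 G^{2}\right) \left(32 + G\right) = \left(32 + G\right) \left(42 + 2 G^{2}\right)$)
$\sqrt{a{\left(-19 \right)} - 1001} = \sqrt{\left(1344 + 2 \left(-19\right)^{3} + 42 \left(-19\right) + 64 \left(-19\right)^{2}\right) - 1001} = \sqrt{\left(1344 + 2 \left(-6859\right) - 798 + 64 \cdot 361\right) - 1001} = \sqrt{\left(1344 - 13718 - 798 + 23104\right) - 1001} = \sqrt{9932 - 1001} = \sqrt{8931}$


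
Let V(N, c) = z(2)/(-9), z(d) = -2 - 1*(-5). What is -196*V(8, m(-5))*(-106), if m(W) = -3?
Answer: -20776/3 ≈ -6925.3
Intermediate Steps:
z(d) = 3 (z(d) = -2 + 5 = 3)
V(N, c) = -1/3 (V(N, c) = 3/(-9) = 3*(-1/9) = -1/3)
-196*V(8, m(-5))*(-106) = -196*(-1/3)*(-106) = (196/3)*(-106) = -20776/3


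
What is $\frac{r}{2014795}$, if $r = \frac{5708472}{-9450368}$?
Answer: $- \frac{713559}{2380069274320} \approx -2.9981 \cdot 10^{-7}$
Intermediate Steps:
$r = - \frac{713559}{1181296}$ ($r = 5708472 \left(- \frac{1}{9450368}\right) = - \frac{713559}{1181296} \approx -0.60405$)
$\frac{r}{2014795} = - \frac{713559}{1181296 \cdot 2014795} = \left(- \frac{713559}{1181296}\right) \frac{1}{2014795} = - \frac{713559}{2380069274320}$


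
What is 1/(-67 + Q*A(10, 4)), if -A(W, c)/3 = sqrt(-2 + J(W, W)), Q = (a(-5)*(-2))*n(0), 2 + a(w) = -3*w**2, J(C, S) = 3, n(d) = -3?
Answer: 1/1319 ≈ 0.00075815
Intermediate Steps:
a(w) = -2 - 3*w**2
Q = -462 (Q = ((-2 - 3*(-5)**2)*(-2))*(-3) = ((-2 - 3*25)*(-2))*(-3) = ((-2 - 75)*(-2))*(-3) = -77*(-2)*(-3) = 154*(-3) = -462)
A(W, c) = -3 (A(W, c) = -3*sqrt(-2 + 3) = -3*sqrt(1) = -3*1 = -3)
1/(-67 + Q*A(10, 4)) = 1/(-67 - 462*(-3)) = 1/(-67 + 1386) = 1/1319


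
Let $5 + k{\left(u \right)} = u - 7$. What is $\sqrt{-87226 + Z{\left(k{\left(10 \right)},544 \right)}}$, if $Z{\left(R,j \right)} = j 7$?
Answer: $i \sqrt{83418} \approx 288.82 i$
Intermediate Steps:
$k{\left(u \right)} = -12 + u$ ($k{\left(u \right)} = -5 + \left(u - 7\right) = -5 + \left(-7 + u\right) = -12 + u$)
$Z{\left(R,j \right)} = 7 j$
$\sqrt{-87226 + Z{\left(k{\left(10 \right)},544 \right)}} = \sqrt{-87226 + 7 \cdot 544} = \sqrt{-87226 + 3808} = \sqrt{-83418} = i \sqrt{83418}$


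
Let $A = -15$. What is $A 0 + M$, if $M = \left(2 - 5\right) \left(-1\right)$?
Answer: $3$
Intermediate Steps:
$M = 3$ ($M = \left(-3\right) \left(-1\right) = 3$)
$A 0 + M = \left(-15\right) 0 + 3 = 0 + 3 = 3$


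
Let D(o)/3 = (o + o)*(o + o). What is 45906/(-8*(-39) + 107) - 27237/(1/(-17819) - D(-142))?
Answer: 198132941292615/1806572045267 ≈ 109.67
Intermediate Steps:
D(o) = 12*o² (D(o) = 3*((o + o)*(o + o)) = 3*((2*o)*(2*o)) = 3*(4*o²) = 12*o²)
45906/(-8*(-39) + 107) - 27237/(1/(-17819) - D(-142)) = 45906/(-8*(-39) + 107) - 27237/(1/(-17819) - 12*(-142)²) = 45906/(312 + 107) - 27237/(-1/17819 - 12*20164) = 45906/419 - 27237/(-1/17819 - 1*241968) = 45906*(1/419) - 27237/(-1/17819 - 241968) = 45906/419 - 27237/(-4311627793/17819) = 45906/419 - 27237*(-17819/4311627793) = 45906/419 + 485336103/4311627793 = 198132941292615/1806572045267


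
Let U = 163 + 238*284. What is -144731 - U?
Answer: -212486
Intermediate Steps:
U = 67755 (U = 163 + 67592 = 67755)
-144731 - U = -144731 - 1*67755 = -144731 - 67755 = -212486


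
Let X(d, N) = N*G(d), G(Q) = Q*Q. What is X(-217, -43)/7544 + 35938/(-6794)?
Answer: -7013895455/25626968 ≈ -273.69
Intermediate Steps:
G(Q) = Q**2
X(d, N) = N*d**2
X(-217, -43)/7544 + 35938/(-6794) = -43*(-217)**2/7544 + 35938/(-6794) = -43*47089*(1/7544) + 35938*(-1/6794) = -2024827*1/7544 - 17969/3397 = -2024827/7544 - 17969/3397 = -7013895455/25626968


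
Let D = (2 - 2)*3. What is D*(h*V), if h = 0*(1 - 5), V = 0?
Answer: 0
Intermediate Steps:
D = 0 (D = 0*3 = 0)
h = 0 (h = 0*(-4) = 0)
D*(h*V) = 0*(0*0) = 0*0 = 0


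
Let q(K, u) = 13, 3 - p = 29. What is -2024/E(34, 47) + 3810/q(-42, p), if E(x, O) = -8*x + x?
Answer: 466546/1547 ≈ 301.58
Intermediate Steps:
p = -26 (p = 3 - 1*29 = 3 - 29 = -26)
E(x, O) = -7*x
-2024/E(34, 47) + 3810/q(-42, p) = -2024/((-7*34)) + 3810/13 = -2024/(-238) + 3810*(1/13) = -2024*(-1/238) + 3810/13 = 1012/119 + 3810/13 = 466546/1547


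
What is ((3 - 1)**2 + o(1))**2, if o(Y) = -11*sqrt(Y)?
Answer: 49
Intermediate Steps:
((3 - 1)**2 + o(1))**2 = ((3 - 1)**2 - 11*sqrt(1))**2 = (2**2 - 11*1)**2 = (4 - 11)**2 = (-7)**2 = 49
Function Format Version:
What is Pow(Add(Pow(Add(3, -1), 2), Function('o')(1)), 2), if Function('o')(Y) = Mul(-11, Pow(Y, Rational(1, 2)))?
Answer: 49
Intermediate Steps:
Pow(Add(Pow(Add(3, -1), 2), Function('o')(1)), 2) = Pow(Add(Pow(Add(3, -1), 2), Mul(-11, Pow(1, Rational(1, 2)))), 2) = Pow(Add(Pow(2, 2), Mul(-11, 1)), 2) = Pow(Add(4, -11), 2) = Pow(-7, 2) = 49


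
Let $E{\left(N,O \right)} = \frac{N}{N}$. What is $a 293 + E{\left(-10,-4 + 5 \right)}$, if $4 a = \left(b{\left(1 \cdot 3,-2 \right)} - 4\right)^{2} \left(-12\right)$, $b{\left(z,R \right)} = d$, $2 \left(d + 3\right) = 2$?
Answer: $-31643$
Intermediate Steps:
$d = -2$ ($d = -3 + \frac{1}{2} \cdot 2 = -3 + 1 = -2$)
$b{\left(z,R \right)} = -2$
$E{\left(N,O \right)} = 1$
$a = -108$ ($a = \frac{\left(-2 - 4\right)^{2} \left(-12\right)}{4} = \frac{\left(-6\right)^{2} \left(-12\right)}{4} = \frac{36 \left(-12\right)}{4} = \frac{1}{4} \left(-432\right) = -108$)
$a 293 + E{\left(-10,-4 + 5 \right)} = \left(-108\right) 293 + 1 = -31644 + 1 = -31643$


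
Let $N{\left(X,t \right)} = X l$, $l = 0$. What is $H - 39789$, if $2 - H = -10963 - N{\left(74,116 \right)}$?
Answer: $-28824$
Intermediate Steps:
$N{\left(X,t \right)} = 0$ ($N{\left(X,t \right)} = X 0 = 0$)
$H = 10965$ ($H = 2 - \left(-10963 - 0\right) = 2 - \left(-10963 + 0\right) = 2 - -10963 = 2 + 10963 = 10965$)
$H - 39789 = 10965 - 39789 = -28824$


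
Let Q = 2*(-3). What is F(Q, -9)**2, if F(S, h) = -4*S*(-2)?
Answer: 2304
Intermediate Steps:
Q = -6
F(S, h) = 8*S
F(Q, -9)**2 = (8*(-6))**2 = (-48)**2 = 2304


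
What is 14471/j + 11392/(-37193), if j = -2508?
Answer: -566791039/93280044 ≈ -6.0762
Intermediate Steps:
14471/j + 11392/(-37193) = 14471/(-2508) + 11392/(-37193) = 14471*(-1/2508) + 11392*(-1/37193) = -14471/2508 - 11392/37193 = -566791039/93280044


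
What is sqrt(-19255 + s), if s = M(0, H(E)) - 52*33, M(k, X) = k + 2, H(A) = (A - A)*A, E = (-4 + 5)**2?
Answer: I*sqrt(20969) ≈ 144.81*I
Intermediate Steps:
E = 1 (E = 1**2 = 1)
H(A) = 0 (H(A) = 0*A = 0)
M(k, X) = 2 + k
s = -1714 (s = (2 + 0) - 52*33 = 2 - 1716 = -1714)
sqrt(-19255 + s) = sqrt(-19255 - 1714) = sqrt(-20969) = I*sqrt(20969)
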